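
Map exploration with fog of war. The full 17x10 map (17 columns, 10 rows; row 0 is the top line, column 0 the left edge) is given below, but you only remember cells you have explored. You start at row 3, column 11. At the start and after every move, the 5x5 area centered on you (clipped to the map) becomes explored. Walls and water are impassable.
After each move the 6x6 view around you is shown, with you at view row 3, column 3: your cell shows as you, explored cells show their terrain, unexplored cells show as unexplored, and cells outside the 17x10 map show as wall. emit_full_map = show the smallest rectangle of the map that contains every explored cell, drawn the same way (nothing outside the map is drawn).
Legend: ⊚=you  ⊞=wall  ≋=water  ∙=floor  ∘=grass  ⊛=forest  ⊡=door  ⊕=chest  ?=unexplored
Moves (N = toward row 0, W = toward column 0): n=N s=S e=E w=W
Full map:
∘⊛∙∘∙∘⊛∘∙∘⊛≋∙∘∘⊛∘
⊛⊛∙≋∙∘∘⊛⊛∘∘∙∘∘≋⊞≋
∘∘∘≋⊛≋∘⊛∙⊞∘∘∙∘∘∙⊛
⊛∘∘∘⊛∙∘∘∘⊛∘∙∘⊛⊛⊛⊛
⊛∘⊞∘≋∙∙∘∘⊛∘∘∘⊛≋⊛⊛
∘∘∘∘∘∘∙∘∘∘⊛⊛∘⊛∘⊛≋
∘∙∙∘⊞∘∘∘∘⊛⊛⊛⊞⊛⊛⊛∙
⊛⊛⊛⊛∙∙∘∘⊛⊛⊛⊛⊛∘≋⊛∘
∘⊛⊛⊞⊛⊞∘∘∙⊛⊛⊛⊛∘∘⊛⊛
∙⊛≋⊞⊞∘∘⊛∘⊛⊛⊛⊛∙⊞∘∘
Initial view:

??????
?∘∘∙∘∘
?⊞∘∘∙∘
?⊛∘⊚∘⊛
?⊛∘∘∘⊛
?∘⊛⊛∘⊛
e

??????
∘∘∙∘∘≋
⊞∘∘∙∘∘
⊛∘∙⊚⊛⊛
⊛∘∘∘⊛≋
∘⊛⊛∘⊛∘

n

⊞⊞⊞⊞⊞⊞
?⊛≋∙∘∘
∘∘∙∘∘≋
⊞∘∘⊚∘∘
⊛∘∙∘⊛⊛
⊛∘∘∘⊛≋

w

⊞⊞⊞⊞⊞⊞
?∘⊛≋∙∘
?∘∘∙∘∘
?⊞∘⊚∙∘
?⊛∘∙∘⊛
?⊛∘∘∘⊛

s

?∘⊛≋∙∘
?∘∘∙∘∘
?⊞∘∘∙∘
?⊛∘⊚∘⊛
?⊛∘∘∘⊛
?∘⊛⊛∘⊛

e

∘⊛≋∙∘∘
∘∘∙∘∘≋
⊞∘∘∙∘∘
⊛∘∙⊚⊛⊛
⊛∘∘∘⊛≋
∘⊛⊛∘⊛∘

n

⊞⊞⊞⊞⊞⊞
∘⊛≋∙∘∘
∘∘∙∘∘≋
⊞∘∘⊚∘∘
⊛∘∙∘⊛⊛
⊛∘∘∘⊛≋

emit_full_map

∘⊛≋∙∘∘
∘∘∙∘∘≋
⊞∘∘⊚∘∘
⊛∘∙∘⊛⊛
⊛∘∘∘⊛≋
∘⊛⊛∘⊛∘

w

⊞⊞⊞⊞⊞⊞
?∘⊛≋∙∘
?∘∘∙∘∘
?⊞∘⊚∙∘
?⊛∘∙∘⊛
?⊛∘∘∘⊛

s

?∘⊛≋∙∘
?∘∘∙∘∘
?⊞∘∘∙∘
?⊛∘⊚∘⊛
?⊛∘∘∘⊛
?∘⊛⊛∘⊛


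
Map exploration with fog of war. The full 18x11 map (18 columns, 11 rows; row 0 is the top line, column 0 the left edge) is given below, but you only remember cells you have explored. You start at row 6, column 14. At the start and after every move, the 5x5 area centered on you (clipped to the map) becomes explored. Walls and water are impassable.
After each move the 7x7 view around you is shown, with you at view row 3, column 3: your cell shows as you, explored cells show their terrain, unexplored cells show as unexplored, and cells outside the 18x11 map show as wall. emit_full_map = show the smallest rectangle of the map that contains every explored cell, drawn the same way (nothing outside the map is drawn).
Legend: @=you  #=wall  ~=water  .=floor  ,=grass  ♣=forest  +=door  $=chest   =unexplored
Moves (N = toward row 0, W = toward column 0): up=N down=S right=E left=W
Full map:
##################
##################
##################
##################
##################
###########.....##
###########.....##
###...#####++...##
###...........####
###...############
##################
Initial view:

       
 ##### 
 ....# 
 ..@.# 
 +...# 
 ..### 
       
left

       
 ######
 .....#
 ..@..#
 ++...#
 ...###
       

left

       
 ######
 #.....
 #.@...
 #++...
 ....##
       

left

       
 ######
 ##....
 ##@...
 ##++..
 .....#
       

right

       
#######
##.....
##.@...
##++...
.....##
       

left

       
 ######
 ##....
 ##@...
 ##++..
 .....#
       

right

       
#######
##.....
##.@...
##++...
.....##
       

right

       
#######
#.....#
#..@..#
#++...#
....###
       

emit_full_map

########
##.....#
##..@..#
##++...#
.....###

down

#######
#.....#
#.....#
#++@..#
....###
 ##### 
       

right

###### 
.....# 
.....# 
++.@.# 
...### 
###### 
       

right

##### #
....###
....###
+..@###
..#####
#######
      #

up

      #
#######
....###
...@###
+...###
..#####
#######

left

       
#######
.....##
...@.##
++...##
...####
#######

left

       
#######
#.....#
#..@..#
#++...#
....###
 ######

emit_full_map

#########
##.....##
##..@..##
##++...##
.....####
  #######

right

       
#######
.....##
...@.##
++...##
...####
#######

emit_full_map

#########
##.....##
##...@.##
##++...##
.....####
  #######


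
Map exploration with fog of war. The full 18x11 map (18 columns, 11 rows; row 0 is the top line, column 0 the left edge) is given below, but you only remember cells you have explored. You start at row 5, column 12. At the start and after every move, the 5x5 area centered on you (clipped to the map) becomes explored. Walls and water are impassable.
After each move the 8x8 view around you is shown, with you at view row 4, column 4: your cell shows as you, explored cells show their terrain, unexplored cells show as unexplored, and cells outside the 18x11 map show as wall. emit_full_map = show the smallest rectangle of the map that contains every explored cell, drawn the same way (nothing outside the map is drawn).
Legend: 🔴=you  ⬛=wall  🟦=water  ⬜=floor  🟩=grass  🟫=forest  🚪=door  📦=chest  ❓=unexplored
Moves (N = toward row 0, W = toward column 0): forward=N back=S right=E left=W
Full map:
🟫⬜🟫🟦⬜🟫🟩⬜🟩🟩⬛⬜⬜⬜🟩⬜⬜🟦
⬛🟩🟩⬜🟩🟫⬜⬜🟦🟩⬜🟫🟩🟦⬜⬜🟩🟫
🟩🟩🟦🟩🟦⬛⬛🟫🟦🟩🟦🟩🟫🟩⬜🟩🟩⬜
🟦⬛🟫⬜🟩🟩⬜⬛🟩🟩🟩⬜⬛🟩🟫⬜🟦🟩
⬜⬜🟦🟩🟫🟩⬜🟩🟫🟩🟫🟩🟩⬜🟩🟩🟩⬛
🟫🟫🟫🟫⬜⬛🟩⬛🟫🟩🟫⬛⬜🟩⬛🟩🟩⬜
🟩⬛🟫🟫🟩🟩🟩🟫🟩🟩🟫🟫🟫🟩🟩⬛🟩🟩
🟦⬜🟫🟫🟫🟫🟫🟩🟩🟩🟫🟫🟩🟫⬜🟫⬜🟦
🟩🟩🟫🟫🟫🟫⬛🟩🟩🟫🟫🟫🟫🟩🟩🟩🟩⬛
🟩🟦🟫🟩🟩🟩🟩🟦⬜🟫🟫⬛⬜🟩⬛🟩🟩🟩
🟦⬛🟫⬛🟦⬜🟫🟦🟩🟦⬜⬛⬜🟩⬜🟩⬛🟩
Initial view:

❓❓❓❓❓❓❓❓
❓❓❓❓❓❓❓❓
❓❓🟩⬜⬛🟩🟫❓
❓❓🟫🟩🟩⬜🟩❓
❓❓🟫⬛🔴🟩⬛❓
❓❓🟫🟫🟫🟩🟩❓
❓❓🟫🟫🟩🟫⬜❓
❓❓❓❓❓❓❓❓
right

❓❓❓❓❓❓❓❓
❓❓❓❓❓❓❓❓
❓🟩⬜⬛🟩🟫⬜❓
❓🟫🟩🟩⬜🟩🟩❓
❓🟫⬛⬜🔴⬛🟩❓
❓🟫🟫🟫🟩🟩⬛❓
❓🟫🟫🟩🟫⬜🟫❓
❓❓❓❓❓❓❓❓

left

❓❓❓❓❓❓❓❓
❓❓❓❓❓❓❓❓
❓❓🟩⬜⬛🟩🟫⬜
❓❓🟫🟩🟩⬜🟩🟩
❓❓🟫⬛🔴🟩⬛🟩
❓❓🟫🟫🟫🟩🟩⬛
❓❓🟫🟫🟩🟫⬜🟫
❓❓❓❓❓❓❓❓

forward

❓❓❓❓❓❓❓❓
❓❓❓❓❓❓❓❓
❓❓🟦🟩🟫🟩⬜❓
❓❓🟩⬜⬛🟩🟫⬜
❓❓🟫🟩🔴⬜🟩🟩
❓❓🟫⬛⬜🟩⬛🟩
❓❓🟫🟫🟫🟩🟩⬛
❓❓🟫🟫🟩🟫⬜🟫

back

❓❓❓❓❓❓❓❓
❓❓🟦🟩🟫🟩⬜❓
❓❓🟩⬜⬛🟩🟫⬜
❓❓🟫🟩🟩⬜🟩🟩
❓❓🟫⬛🔴🟩⬛🟩
❓❓🟫🟫🟫🟩🟩⬛
❓❓🟫🟫🟩🟫⬜🟫
❓❓❓❓❓❓❓❓

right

❓❓❓❓❓❓❓❓
❓🟦🟩🟫🟩⬜❓❓
❓🟩⬜⬛🟩🟫⬜❓
❓🟫🟩🟩⬜🟩🟩❓
❓🟫⬛⬜🔴⬛🟩❓
❓🟫🟫🟫🟩🟩⬛❓
❓🟫🟫🟩🟫⬜🟫❓
❓❓❓❓❓❓❓❓

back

❓🟦🟩🟫🟩⬜❓❓
❓🟩⬜⬛🟩🟫⬜❓
❓🟫🟩🟩⬜🟩🟩❓
❓🟫⬛⬜🟩⬛🟩❓
❓🟫🟫🟫🔴🟩⬛❓
❓🟫🟫🟩🟫⬜🟫❓
❓❓🟫🟫🟩🟩🟩❓
❓❓❓❓❓❓❓❓

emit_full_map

🟦🟩🟫🟩⬜❓
🟩⬜⬛🟩🟫⬜
🟫🟩🟩⬜🟩🟩
🟫⬛⬜🟩⬛🟩
🟫🟫🟫🔴🟩⬛
🟫🟫🟩🟫⬜🟫
❓🟫🟫🟩🟩🟩

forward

❓❓❓❓❓❓❓❓
❓🟦🟩🟫🟩⬜❓❓
❓🟩⬜⬛🟩🟫⬜❓
❓🟫🟩🟩⬜🟩🟩❓
❓🟫⬛⬜🔴⬛🟩❓
❓🟫🟫🟫🟩🟩⬛❓
❓🟫🟫🟩🟫⬜🟫❓
❓❓🟫🟫🟩🟩🟩❓

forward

❓❓❓❓❓❓❓❓
❓❓❓❓❓❓❓❓
❓🟦🟩🟫🟩⬜🟩❓
❓🟩⬜⬛🟩🟫⬜❓
❓🟫🟩🟩🔴🟩🟩❓
❓🟫⬛⬜🟩⬛🟩❓
❓🟫🟫🟫🟩🟩⬛❓
❓🟫🟫🟩🟫⬜🟫❓

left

❓❓❓❓❓❓❓❓
❓❓❓❓❓❓❓❓
❓❓🟦🟩🟫🟩⬜🟩
❓❓🟩⬜⬛🟩🟫⬜
❓❓🟫🟩🔴⬜🟩🟩
❓❓🟫⬛⬜🟩⬛🟩
❓❓🟫🟫🟫🟩🟩⬛
❓❓🟫🟫🟩🟫⬜🟫

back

❓❓❓❓❓❓❓❓
❓❓🟦🟩🟫🟩⬜🟩
❓❓🟩⬜⬛🟩🟫⬜
❓❓🟫🟩🟩⬜🟩🟩
❓❓🟫⬛🔴🟩⬛🟩
❓❓🟫🟫🟫🟩🟩⬛
❓❓🟫🟫🟩🟫⬜🟫
❓❓❓🟫🟫🟩🟩🟩

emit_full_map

🟦🟩🟫🟩⬜🟩
🟩⬜⬛🟩🟫⬜
🟫🟩🟩⬜🟩🟩
🟫⬛🔴🟩⬛🟩
🟫🟫🟫🟩🟩⬛
🟫🟫🟩🟫⬜🟫
❓🟫🟫🟩🟩🟩


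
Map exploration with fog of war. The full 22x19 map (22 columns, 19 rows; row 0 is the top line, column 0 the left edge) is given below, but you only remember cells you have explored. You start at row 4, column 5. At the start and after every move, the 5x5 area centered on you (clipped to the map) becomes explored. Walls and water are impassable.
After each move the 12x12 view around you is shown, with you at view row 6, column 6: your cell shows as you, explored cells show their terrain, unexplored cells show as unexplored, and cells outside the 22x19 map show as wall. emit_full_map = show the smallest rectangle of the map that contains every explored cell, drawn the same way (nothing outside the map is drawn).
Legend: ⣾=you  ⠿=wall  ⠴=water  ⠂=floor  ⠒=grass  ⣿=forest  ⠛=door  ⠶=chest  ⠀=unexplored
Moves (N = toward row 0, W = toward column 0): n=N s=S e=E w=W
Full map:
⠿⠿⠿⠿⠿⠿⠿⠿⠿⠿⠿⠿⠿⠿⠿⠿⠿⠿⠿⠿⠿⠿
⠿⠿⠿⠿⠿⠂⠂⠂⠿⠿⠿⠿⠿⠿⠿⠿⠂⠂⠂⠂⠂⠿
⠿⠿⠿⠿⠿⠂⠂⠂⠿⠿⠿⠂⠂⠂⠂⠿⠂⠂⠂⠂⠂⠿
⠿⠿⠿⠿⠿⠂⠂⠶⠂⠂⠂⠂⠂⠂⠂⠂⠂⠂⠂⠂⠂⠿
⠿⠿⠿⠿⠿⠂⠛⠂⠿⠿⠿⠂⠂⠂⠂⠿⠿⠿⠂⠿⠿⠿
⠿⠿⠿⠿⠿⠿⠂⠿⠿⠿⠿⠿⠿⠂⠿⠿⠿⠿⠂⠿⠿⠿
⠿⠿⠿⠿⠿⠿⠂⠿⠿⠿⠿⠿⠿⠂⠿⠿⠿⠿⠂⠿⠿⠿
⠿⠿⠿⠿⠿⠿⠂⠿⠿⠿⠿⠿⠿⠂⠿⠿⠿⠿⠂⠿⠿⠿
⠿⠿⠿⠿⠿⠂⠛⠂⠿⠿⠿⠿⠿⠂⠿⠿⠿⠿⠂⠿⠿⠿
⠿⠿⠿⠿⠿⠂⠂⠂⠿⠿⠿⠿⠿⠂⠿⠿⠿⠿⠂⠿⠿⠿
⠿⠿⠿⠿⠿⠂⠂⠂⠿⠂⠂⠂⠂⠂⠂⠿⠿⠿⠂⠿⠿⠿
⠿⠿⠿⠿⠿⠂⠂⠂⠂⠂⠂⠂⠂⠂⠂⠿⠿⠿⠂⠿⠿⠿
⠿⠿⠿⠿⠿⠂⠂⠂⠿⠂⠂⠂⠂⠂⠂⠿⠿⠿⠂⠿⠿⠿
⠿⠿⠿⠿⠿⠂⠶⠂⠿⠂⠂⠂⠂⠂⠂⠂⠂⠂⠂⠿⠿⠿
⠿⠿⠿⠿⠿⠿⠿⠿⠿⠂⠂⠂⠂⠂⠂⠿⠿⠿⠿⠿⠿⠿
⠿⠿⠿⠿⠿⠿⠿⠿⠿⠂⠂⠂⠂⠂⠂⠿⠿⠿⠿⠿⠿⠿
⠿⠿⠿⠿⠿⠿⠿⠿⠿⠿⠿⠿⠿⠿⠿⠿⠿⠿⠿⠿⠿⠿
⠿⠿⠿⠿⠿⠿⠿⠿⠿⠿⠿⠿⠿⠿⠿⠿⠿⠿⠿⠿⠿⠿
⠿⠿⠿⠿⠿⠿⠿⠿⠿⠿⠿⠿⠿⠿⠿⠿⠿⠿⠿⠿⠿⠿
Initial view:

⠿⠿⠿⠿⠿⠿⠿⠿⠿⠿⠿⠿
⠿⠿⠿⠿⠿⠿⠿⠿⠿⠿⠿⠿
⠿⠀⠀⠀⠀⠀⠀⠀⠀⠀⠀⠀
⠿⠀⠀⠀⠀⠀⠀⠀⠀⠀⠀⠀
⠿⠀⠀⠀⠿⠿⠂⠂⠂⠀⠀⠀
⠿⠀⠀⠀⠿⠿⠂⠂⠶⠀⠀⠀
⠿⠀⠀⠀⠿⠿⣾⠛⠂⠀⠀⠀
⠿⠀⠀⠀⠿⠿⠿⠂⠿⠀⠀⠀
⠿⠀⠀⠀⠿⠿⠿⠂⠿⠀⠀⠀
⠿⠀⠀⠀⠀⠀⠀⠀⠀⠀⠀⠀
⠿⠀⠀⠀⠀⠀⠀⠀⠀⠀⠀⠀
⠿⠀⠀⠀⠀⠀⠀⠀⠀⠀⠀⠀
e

⠿⠿⠿⠿⠿⠿⠿⠿⠿⠿⠿⠿
⠿⠿⠿⠿⠿⠿⠿⠿⠿⠿⠿⠿
⠀⠀⠀⠀⠀⠀⠀⠀⠀⠀⠀⠀
⠀⠀⠀⠀⠀⠀⠀⠀⠀⠀⠀⠀
⠀⠀⠀⠿⠿⠂⠂⠂⠿⠀⠀⠀
⠀⠀⠀⠿⠿⠂⠂⠶⠂⠀⠀⠀
⠀⠀⠀⠿⠿⠂⣾⠂⠿⠀⠀⠀
⠀⠀⠀⠿⠿⠿⠂⠿⠿⠀⠀⠀
⠀⠀⠀⠿⠿⠿⠂⠿⠿⠀⠀⠀
⠀⠀⠀⠀⠀⠀⠀⠀⠀⠀⠀⠀
⠀⠀⠀⠀⠀⠀⠀⠀⠀⠀⠀⠀
⠀⠀⠀⠀⠀⠀⠀⠀⠀⠀⠀⠀

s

⠿⠿⠿⠿⠿⠿⠿⠿⠿⠿⠿⠿
⠀⠀⠀⠀⠀⠀⠀⠀⠀⠀⠀⠀
⠀⠀⠀⠀⠀⠀⠀⠀⠀⠀⠀⠀
⠀⠀⠀⠿⠿⠂⠂⠂⠿⠀⠀⠀
⠀⠀⠀⠿⠿⠂⠂⠶⠂⠀⠀⠀
⠀⠀⠀⠿⠿⠂⠛⠂⠿⠀⠀⠀
⠀⠀⠀⠿⠿⠿⣾⠿⠿⠀⠀⠀
⠀⠀⠀⠿⠿⠿⠂⠿⠿⠀⠀⠀
⠀⠀⠀⠀⠿⠿⠂⠿⠿⠀⠀⠀
⠀⠀⠀⠀⠀⠀⠀⠀⠀⠀⠀⠀
⠀⠀⠀⠀⠀⠀⠀⠀⠀⠀⠀⠀
⠀⠀⠀⠀⠀⠀⠀⠀⠀⠀⠀⠀

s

⠀⠀⠀⠀⠀⠀⠀⠀⠀⠀⠀⠀
⠀⠀⠀⠀⠀⠀⠀⠀⠀⠀⠀⠀
⠀⠀⠀⠿⠿⠂⠂⠂⠿⠀⠀⠀
⠀⠀⠀⠿⠿⠂⠂⠶⠂⠀⠀⠀
⠀⠀⠀⠿⠿⠂⠛⠂⠿⠀⠀⠀
⠀⠀⠀⠿⠿⠿⠂⠿⠿⠀⠀⠀
⠀⠀⠀⠿⠿⠿⣾⠿⠿⠀⠀⠀
⠀⠀⠀⠀⠿⠿⠂⠿⠿⠀⠀⠀
⠀⠀⠀⠀⠿⠂⠛⠂⠿⠀⠀⠀
⠀⠀⠀⠀⠀⠀⠀⠀⠀⠀⠀⠀
⠀⠀⠀⠀⠀⠀⠀⠀⠀⠀⠀⠀
⠀⠀⠀⠀⠀⠀⠀⠀⠀⠀⠀⠀

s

⠀⠀⠀⠀⠀⠀⠀⠀⠀⠀⠀⠀
⠀⠀⠀⠿⠿⠂⠂⠂⠿⠀⠀⠀
⠀⠀⠀⠿⠿⠂⠂⠶⠂⠀⠀⠀
⠀⠀⠀⠿⠿⠂⠛⠂⠿⠀⠀⠀
⠀⠀⠀⠿⠿⠿⠂⠿⠿⠀⠀⠀
⠀⠀⠀⠿⠿⠿⠂⠿⠿⠀⠀⠀
⠀⠀⠀⠀⠿⠿⣾⠿⠿⠀⠀⠀
⠀⠀⠀⠀⠿⠂⠛⠂⠿⠀⠀⠀
⠀⠀⠀⠀⠿⠂⠂⠂⠿⠀⠀⠀
⠀⠀⠀⠀⠀⠀⠀⠀⠀⠀⠀⠀
⠀⠀⠀⠀⠀⠀⠀⠀⠀⠀⠀⠀
⠀⠀⠀⠀⠀⠀⠀⠀⠀⠀⠀⠀

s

⠀⠀⠀⠿⠿⠂⠂⠂⠿⠀⠀⠀
⠀⠀⠀⠿⠿⠂⠂⠶⠂⠀⠀⠀
⠀⠀⠀⠿⠿⠂⠛⠂⠿⠀⠀⠀
⠀⠀⠀⠿⠿⠿⠂⠿⠿⠀⠀⠀
⠀⠀⠀⠿⠿⠿⠂⠿⠿⠀⠀⠀
⠀⠀⠀⠀⠿⠿⠂⠿⠿⠀⠀⠀
⠀⠀⠀⠀⠿⠂⣾⠂⠿⠀⠀⠀
⠀⠀⠀⠀⠿⠂⠂⠂⠿⠀⠀⠀
⠀⠀⠀⠀⠿⠂⠂⠂⠿⠀⠀⠀
⠀⠀⠀⠀⠀⠀⠀⠀⠀⠀⠀⠀
⠀⠀⠀⠀⠀⠀⠀⠀⠀⠀⠀⠀
⠀⠀⠀⠀⠀⠀⠀⠀⠀⠀⠀⠀

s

⠀⠀⠀⠿⠿⠂⠂⠶⠂⠀⠀⠀
⠀⠀⠀⠿⠿⠂⠛⠂⠿⠀⠀⠀
⠀⠀⠀⠿⠿⠿⠂⠿⠿⠀⠀⠀
⠀⠀⠀⠿⠿⠿⠂⠿⠿⠀⠀⠀
⠀⠀⠀⠀⠿⠿⠂⠿⠿⠀⠀⠀
⠀⠀⠀⠀⠿⠂⠛⠂⠿⠀⠀⠀
⠀⠀⠀⠀⠿⠂⣾⠂⠿⠀⠀⠀
⠀⠀⠀⠀⠿⠂⠂⠂⠿⠀⠀⠀
⠀⠀⠀⠀⠿⠂⠂⠂⠂⠀⠀⠀
⠀⠀⠀⠀⠀⠀⠀⠀⠀⠀⠀⠀
⠀⠀⠀⠀⠀⠀⠀⠀⠀⠀⠀⠀
⠀⠀⠀⠀⠀⠀⠀⠀⠀⠀⠀⠀

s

⠀⠀⠀⠿⠿⠂⠛⠂⠿⠀⠀⠀
⠀⠀⠀⠿⠿⠿⠂⠿⠿⠀⠀⠀
⠀⠀⠀⠿⠿⠿⠂⠿⠿⠀⠀⠀
⠀⠀⠀⠀⠿⠿⠂⠿⠿⠀⠀⠀
⠀⠀⠀⠀⠿⠂⠛⠂⠿⠀⠀⠀
⠀⠀⠀⠀⠿⠂⠂⠂⠿⠀⠀⠀
⠀⠀⠀⠀⠿⠂⣾⠂⠿⠀⠀⠀
⠀⠀⠀⠀⠿⠂⠂⠂⠂⠀⠀⠀
⠀⠀⠀⠀⠿⠂⠂⠂⠿⠀⠀⠀
⠀⠀⠀⠀⠀⠀⠀⠀⠀⠀⠀⠀
⠀⠀⠀⠀⠀⠀⠀⠀⠀⠀⠀⠀
⠀⠀⠀⠀⠀⠀⠀⠀⠀⠀⠀⠀

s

⠀⠀⠀⠿⠿⠿⠂⠿⠿⠀⠀⠀
⠀⠀⠀⠿⠿⠿⠂⠿⠿⠀⠀⠀
⠀⠀⠀⠀⠿⠿⠂⠿⠿⠀⠀⠀
⠀⠀⠀⠀⠿⠂⠛⠂⠿⠀⠀⠀
⠀⠀⠀⠀⠿⠂⠂⠂⠿⠀⠀⠀
⠀⠀⠀⠀⠿⠂⠂⠂⠿⠀⠀⠀
⠀⠀⠀⠀⠿⠂⣾⠂⠂⠀⠀⠀
⠀⠀⠀⠀⠿⠂⠂⠂⠿⠀⠀⠀
⠀⠀⠀⠀⠿⠂⠶⠂⠿⠀⠀⠀
⠀⠀⠀⠀⠀⠀⠀⠀⠀⠀⠀⠀
⠀⠀⠀⠀⠀⠀⠀⠀⠀⠀⠀⠀
⠀⠀⠀⠀⠀⠀⠀⠀⠀⠀⠀⠀

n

⠀⠀⠀⠿⠿⠂⠛⠂⠿⠀⠀⠀
⠀⠀⠀⠿⠿⠿⠂⠿⠿⠀⠀⠀
⠀⠀⠀⠿⠿⠿⠂⠿⠿⠀⠀⠀
⠀⠀⠀⠀⠿⠿⠂⠿⠿⠀⠀⠀
⠀⠀⠀⠀⠿⠂⠛⠂⠿⠀⠀⠀
⠀⠀⠀⠀⠿⠂⠂⠂⠿⠀⠀⠀
⠀⠀⠀⠀⠿⠂⣾⠂⠿⠀⠀⠀
⠀⠀⠀⠀⠿⠂⠂⠂⠂⠀⠀⠀
⠀⠀⠀⠀⠿⠂⠂⠂⠿⠀⠀⠀
⠀⠀⠀⠀⠿⠂⠶⠂⠿⠀⠀⠀
⠀⠀⠀⠀⠀⠀⠀⠀⠀⠀⠀⠀
⠀⠀⠀⠀⠀⠀⠀⠀⠀⠀⠀⠀

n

⠀⠀⠀⠿⠿⠂⠂⠶⠂⠀⠀⠀
⠀⠀⠀⠿⠿⠂⠛⠂⠿⠀⠀⠀
⠀⠀⠀⠿⠿⠿⠂⠿⠿⠀⠀⠀
⠀⠀⠀⠿⠿⠿⠂⠿⠿⠀⠀⠀
⠀⠀⠀⠀⠿⠿⠂⠿⠿⠀⠀⠀
⠀⠀⠀⠀⠿⠂⠛⠂⠿⠀⠀⠀
⠀⠀⠀⠀⠿⠂⣾⠂⠿⠀⠀⠀
⠀⠀⠀⠀⠿⠂⠂⠂⠿⠀⠀⠀
⠀⠀⠀⠀⠿⠂⠂⠂⠂⠀⠀⠀
⠀⠀⠀⠀⠿⠂⠂⠂⠿⠀⠀⠀
⠀⠀⠀⠀⠿⠂⠶⠂⠿⠀⠀⠀
⠀⠀⠀⠀⠀⠀⠀⠀⠀⠀⠀⠀

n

⠀⠀⠀⠿⠿⠂⠂⠂⠿⠀⠀⠀
⠀⠀⠀⠿⠿⠂⠂⠶⠂⠀⠀⠀
⠀⠀⠀⠿⠿⠂⠛⠂⠿⠀⠀⠀
⠀⠀⠀⠿⠿⠿⠂⠿⠿⠀⠀⠀
⠀⠀⠀⠿⠿⠿⠂⠿⠿⠀⠀⠀
⠀⠀⠀⠀⠿⠿⠂⠿⠿⠀⠀⠀
⠀⠀⠀⠀⠿⠂⣾⠂⠿⠀⠀⠀
⠀⠀⠀⠀⠿⠂⠂⠂⠿⠀⠀⠀
⠀⠀⠀⠀⠿⠂⠂⠂⠿⠀⠀⠀
⠀⠀⠀⠀⠿⠂⠂⠂⠂⠀⠀⠀
⠀⠀⠀⠀⠿⠂⠂⠂⠿⠀⠀⠀
⠀⠀⠀⠀⠿⠂⠶⠂⠿⠀⠀⠀

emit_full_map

⠿⠿⠂⠂⠂⠿
⠿⠿⠂⠂⠶⠂
⠿⠿⠂⠛⠂⠿
⠿⠿⠿⠂⠿⠿
⠿⠿⠿⠂⠿⠿
⠀⠿⠿⠂⠿⠿
⠀⠿⠂⣾⠂⠿
⠀⠿⠂⠂⠂⠿
⠀⠿⠂⠂⠂⠿
⠀⠿⠂⠂⠂⠂
⠀⠿⠂⠂⠂⠿
⠀⠿⠂⠶⠂⠿

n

⠀⠀⠀⠀⠀⠀⠀⠀⠀⠀⠀⠀
⠀⠀⠀⠿⠿⠂⠂⠂⠿⠀⠀⠀
⠀⠀⠀⠿⠿⠂⠂⠶⠂⠀⠀⠀
⠀⠀⠀⠿⠿⠂⠛⠂⠿⠀⠀⠀
⠀⠀⠀⠿⠿⠿⠂⠿⠿⠀⠀⠀
⠀⠀⠀⠿⠿⠿⠂⠿⠿⠀⠀⠀
⠀⠀⠀⠀⠿⠿⣾⠿⠿⠀⠀⠀
⠀⠀⠀⠀⠿⠂⠛⠂⠿⠀⠀⠀
⠀⠀⠀⠀⠿⠂⠂⠂⠿⠀⠀⠀
⠀⠀⠀⠀⠿⠂⠂⠂⠿⠀⠀⠀
⠀⠀⠀⠀⠿⠂⠂⠂⠂⠀⠀⠀
⠀⠀⠀⠀⠿⠂⠂⠂⠿⠀⠀⠀

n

⠀⠀⠀⠀⠀⠀⠀⠀⠀⠀⠀⠀
⠀⠀⠀⠀⠀⠀⠀⠀⠀⠀⠀⠀
⠀⠀⠀⠿⠿⠂⠂⠂⠿⠀⠀⠀
⠀⠀⠀⠿⠿⠂⠂⠶⠂⠀⠀⠀
⠀⠀⠀⠿⠿⠂⠛⠂⠿⠀⠀⠀
⠀⠀⠀⠿⠿⠿⠂⠿⠿⠀⠀⠀
⠀⠀⠀⠿⠿⠿⣾⠿⠿⠀⠀⠀
⠀⠀⠀⠀⠿⠿⠂⠿⠿⠀⠀⠀
⠀⠀⠀⠀⠿⠂⠛⠂⠿⠀⠀⠀
⠀⠀⠀⠀⠿⠂⠂⠂⠿⠀⠀⠀
⠀⠀⠀⠀⠿⠂⠂⠂⠿⠀⠀⠀
⠀⠀⠀⠀⠿⠂⠂⠂⠂⠀⠀⠀

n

⠿⠿⠿⠿⠿⠿⠿⠿⠿⠿⠿⠿
⠀⠀⠀⠀⠀⠀⠀⠀⠀⠀⠀⠀
⠀⠀⠀⠀⠀⠀⠀⠀⠀⠀⠀⠀
⠀⠀⠀⠿⠿⠂⠂⠂⠿⠀⠀⠀
⠀⠀⠀⠿⠿⠂⠂⠶⠂⠀⠀⠀
⠀⠀⠀⠿⠿⠂⠛⠂⠿⠀⠀⠀
⠀⠀⠀⠿⠿⠿⣾⠿⠿⠀⠀⠀
⠀⠀⠀⠿⠿⠿⠂⠿⠿⠀⠀⠀
⠀⠀⠀⠀⠿⠿⠂⠿⠿⠀⠀⠀
⠀⠀⠀⠀⠿⠂⠛⠂⠿⠀⠀⠀
⠀⠀⠀⠀⠿⠂⠂⠂⠿⠀⠀⠀
⠀⠀⠀⠀⠿⠂⠂⠂⠿⠀⠀⠀

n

⠿⠿⠿⠿⠿⠿⠿⠿⠿⠿⠿⠿
⠿⠿⠿⠿⠿⠿⠿⠿⠿⠿⠿⠿
⠀⠀⠀⠀⠀⠀⠀⠀⠀⠀⠀⠀
⠀⠀⠀⠀⠀⠀⠀⠀⠀⠀⠀⠀
⠀⠀⠀⠿⠿⠂⠂⠂⠿⠀⠀⠀
⠀⠀⠀⠿⠿⠂⠂⠶⠂⠀⠀⠀
⠀⠀⠀⠿⠿⠂⣾⠂⠿⠀⠀⠀
⠀⠀⠀⠿⠿⠿⠂⠿⠿⠀⠀⠀
⠀⠀⠀⠿⠿⠿⠂⠿⠿⠀⠀⠀
⠀⠀⠀⠀⠿⠿⠂⠿⠿⠀⠀⠀
⠀⠀⠀⠀⠿⠂⠛⠂⠿⠀⠀⠀
⠀⠀⠀⠀⠿⠂⠂⠂⠿⠀⠀⠀

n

⠿⠿⠿⠿⠿⠿⠿⠿⠿⠿⠿⠿
⠿⠿⠿⠿⠿⠿⠿⠿⠿⠿⠿⠿
⠿⠿⠿⠿⠿⠿⠿⠿⠿⠿⠿⠿
⠀⠀⠀⠀⠀⠀⠀⠀⠀⠀⠀⠀
⠀⠀⠀⠀⠿⠂⠂⠂⠿⠀⠀⠀
⠀⠀⠀⠿⠿⠂⠂⠂⠿⠀⠀⠀
⠀⠀⠀⠿⠿⠂⣾⠶⠂⠀⠀⠀
⠀⠀⠀⠿⠿⠂⠛⠂⠿⠀⠀⠀
⠀⠀⠀⠿⠿⠿⠂⠿⠿⠀⠀⠀
⠀⠀⠀⠿⠿⠿⠂⠿⠿⠀⠀⠀
⠀⠀⠀⠀⠿⠿⠂⠿⠿⠀⠀⠀
⠀⠀⠀⠀⠿⠂⠛⠂⠿⠀⠀⠀

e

⠿⠿⠿⠿⠿⠿⠿⠿⠿⠿⠿⠿
⠿⠿⠿⠿⠿⠿⠿⠿⠿⠿⠿⠿
⠿⠿⠿⠿⠿⠿⠿⠿⠿⠿⠿⠿
⠀⠀⠀⠀⠀⠀⠀⠀⠀⠀⠀⠀
⠀⠀⠀⠿⠂⠂⠂⠿⠿⠀⠀⠀
⠀⠀⠿⠿⠂⠂⠂⠿⠿⠀⠀⠀
⠀⠀⠿⠿⠂⠂⣾⠂⠂⠀⠀⠀
⠀⠀⠿⠿⠂⠛⠂⠿⠿⠀⠀⠀
⠀⠀⠿⠿⠿⠂⠿⠿⠿⠀⠀⠀
⠀⠀⠿⠿⠿⠂⠿⠿⠀⠀⠀⠀
⠀⠀⠀⠿⠿⠂⠿⠿⠀⠀⠀⠀
⠀⠀⠀⠿⠂⠛⠂⠿⠀⠀⠀⠀

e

⠿⠿⠿⠿⠿⠿⠿⠿⠿⠿⠿⠿
⠿⠿⠿⠿⠿⠿⠿⠿⠿⠿⠿⠿
⠿⠿⠿⠿⠿⠿⠿⠿⠿⠿⠿⠿
⠀⠀⠀⠀⠀⠀⠀⠀⠀⠀⠀⠀
⠀⠀⠿⠂⠂⠂⠿⠿⠿⠀⠀⠀
⠀⠿⠿⠂⠂⠂⠿⠿⠿⠀⠀⠀
⠀⠿⠿⠂⠂⠶⣾⠂⠂⠀⠀⠀
⠀⠿⠿⠂⠛⠂⠿⠿⠿⠀⠀⠀
⠀⠿⠿⠿⠂⠿⠿⠿⠿⠀⠀⠀
⠀⠿⠿⠿⠂⠿⠿⠀⠀⠀⠀⠀
⠀⠀⠿⠿⠂⠿⠿⠀⠀⠀⠀⠀
⠀⠀⠿⠂⠛⠂⠿⠀⠀⠀⠀⠀

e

⠿⠿⠿⠿⠿⠿⠿⠿⠿⠿⠿⠿
⠿⠿⠿⠿⠿⠿⠿⠿⠿⠿⠿⠿
⠿⠿⠿⠿⠿⠿⠿⠿⠿⠿⠿⠿
⠀⠀⠀⠀⠀⠀⠀⠀⠀⠀⠀⠀
⠀⠿⠂⠂⠂⠿⠿⠿⠿⠀⠀⠀
⠿⠿⠂⠂⠂⠿⠿⠿⠂⠀⠀⠀
⠿⠿⠂⠂⠶⠂⣾⠂⠂⠀⠀⠀
⠿⠿⠂⠛⠂⠿⠿⠿⠂⠀⠀⠀
⠿⠿⠿⠂⠿⠿⠿⠿⠿⠀⠀⠀
⠿⠿⠿⠂⠿⠿⠀⠀⠀⠀⠀⠀
⠀⠿⠿⠂⠿⠿⠀⠀⠀⠀⠀⠀
⠀⠿⠂⠛⠂⠿⠀⠀⠀⠀⠀⠀

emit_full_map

⠀⠿⠂⠂⠂⠿⠿⠿⠿
⠿⠿⠂⠂⠂⠿⠿⠿⠂
⠿⠿⠂⠂⠶⠂⣾⠂⠂
⠿⠿⠂⠛⠂⠿⠿⠿⠂
⠿⠿⠿⠂⠿⠿⠿⠿⠿
⠿⠿⠿⠂⠿⠿⠀⠀⠀
⠀⠿⠿⠂⠿⠿⠀⠀⠀
⠀⠿⠂⠛⠂⠿⠀⠀⠀
⠀⠿⠂⠂⠂⠿⠀⠀⠀
⠀⠿⠂⠂⠂⠿⠀⠀⠀
⠀⠿⠂⠂⠂⠂⠀⠀⠀
⠀⠿⠂⠂⠂⠿⠀⠀⠀
⠀⠿⠂⠶⠂⠿⠀⠀⠀

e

⠿⠿⠿⠿⠿⠿⠿⠿⠿⠿⠿⠿
⠿⠿⠿⠿⠿⠿⠿⠿⠿⠿⠿⠿
⠿⠿⠿⠿⠿⠿⠿⠿⠿⠿⠿⠿
⠀⠀⠀⠀⠀⠀⠀⠀⠀⠀⠀⠀
⠿⠂⠂⠂⠿⠿⠿⠿⠿⠀⠀⠀
⠿⠂⠂⠂⠿⠿⠿⠂⠂⠀⠀⠀
⠿⠂⠂⠶⠂⠂⣾⠂⠂⠀⠀⠀
⠿⠂⠛⠂⠿⠿⠿⠂⠂⠀⠀⠀
⠿⠿⠂⠿⠿⠿⠿⠿⠿⠀⠀⠀
⠿⠿⠂⠿⠿⠀⠀⠀⠀⠀⠀⠀
⠿⠿⠂⠿⠿⠀⠀⠀⠀⠀⠀⠀
⠿⠂⠛⠂⠿⠀⠀⠀⠀⠀⠀⠀

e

⠿⠿⠿⠿⠿⠿⠿⠿⠿⠿⠿⠿
⠿⠿⠿⠿⠿⠿⠿⠿⠿⠿⠿⠿
⠿⠿⠿⠿⠿⠿⠿⠿⠿⠿⠿⠿
⠀⠀⠀⠀⠀⠀⠀⠀⠀⠀⠀⠀
⠂⠂⠂⠿⠿⠿⠿⠿⠿⠀⠀⠀
⠂⠂⠂⠿⠿⠿⠂⠂⠂⠀⠀⠀
⠂⠂⠶⠂⠂⠂⣾⠂⠂⠀⠀⠀
⠂⠛⠂⠿⠿⠿⠂⠂⠂⠀⠀⠀
⠿⠂⠿⠿⠿⠿⠿⠿⠂⠀⠀⠀
⠿⠂⠿⠿⠀⠀⠀⠀⠀⠀⠀⠀
⠿⠂⠿⠿⠀⠀⠀⠀⠀⠀⠀⠀
⠂⠛⠂⠿⠀⠀⠀⠀⠀⠀⠀⠀

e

⠿⠿⠿⠿⠿⠿⠿⠿⠿⠿⠿⠿
⠿⠿⠿⠿⠿⠿⠿⠿⠿⠿⠿⠿
⠿⠿⠿⠿⠿⠿⠿⠿⠿⠿⠿⠿
⠀⠀⠀⠀⠀⠀⠀⠀⠀⠀⠀⠀
⠂⠂⠿⠿⠿⠿⠿⠿⠿⠀⠀⠀
⠂⠂⠿⠿⠿⠂⠂⠂⠂⠀⠀⠀
⠂⠶⠂⠂⠂⠂⣾⠂⠂⠀⠀⠀
⠛⠂⠿⠿⠿⠂⠂⠂⠂⠀⠀⠀
⠂⠿⠿⠿⠿⠿⠿⠂⠿⠀⠀⠀
⠂⠿⠿⠀⠀⠀⠀⠀⠀⠀⠀⠀
⠂⠿⠿⠀⠀⠀⠀⠀⠀⠀⠀⠀
⠛⠂⠿⠀⠀⠀⠀⠀⠀⠀⠀⠀

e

⠿⠿⠿⠿⠿⠿⠿⠿⠿⠿⠿⠿
⠿⠿⠿⠿⠿⠿⠿⠿⠿⠿⠿⠿
⠿⠿⠿⠿⠿⠿⠿⠿⠿⠿⠿⠿
⠀⠀⠀⠀⠀⠀⠀⠀⠀⠀⠀⠀
⠂⠿⠿⠿⠿⠿⠿⠿⠿⠀⠀⠀
⠂⠿⠿⠿⠂⠂⠂⠂⠿⠀⠀⠀
⠶⠂⠂⠂⠂⠂⣾⠂⠂⠀⠀⠀
⠂⠿⠿⠿⠂⠂⠂⠂⠿⠀⠀⠀
⠿⠿⠿⠿⠿⠿⠂⠿⠿⠀⠀⠀
⠿⠿⠀⠀⠀⠀⠀⠀⠀⠀⠀⠀
⠿⠿⠀⠀⠀⠀⠀⠀⠀⠀⠀⠀
⠂⠿⠀⠀⠀⠀⠀⠀⠀⠀⠀⠀

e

⠿⠿⠿⠿⠿⠿⠿⠿⠿⠿⠿⠿
⠿⠿⠿⠿⠿⠿⠿⠿⠿⠿⠿⠿
⠿⠿⠿⠿⠿⠿⠿⠿⠿⠿⠿⠿
⠀⠀⠀⠀⠀⠀⠀⠀⠀⠀⠀⠀
⠿⠿⠿⠿⠿⠿⠿⠿⠂⠀⠀⠀
⠿⠿⠿⠂⠂⠂⠂⠿⠂⠀⠀⠀
⠂⠂⠂⠂⠂⠂⣾⠂⠂⠀⠀⠀
⠿⠿⠿⠂⠂⠂⠂⠿⠿⠀⠀⠀
⠿⠿⠿⠿⠿⠂⠿⠿⠿⠀⠀⠀
⠿⠀⠀⠀⠀⠀⠀⠀⠀⠀⠀⠀
⠿⠀⠀⠀⠀⠀⠀⠀⠀⠀⠀⠀
⠿⠀⠀⠀⠀⠀⠀⠀⠀⠀⠀⠀

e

⠿⠿⠿⠿⠿⠿⠿⠿⠿⠿⠿⠿
⠿⠿⠿⠿⠿⠿⠿⠿⠿⠿⠿⠿
⠿⠿⠿⠿⠿⠿⠿⠿⠿⠿⠿⠿
⠀⠀⠀⠀⠀⠀⠀⠀⠀⠀⠀⠀
⠿⠿⠿⠿⠿⠿⠿⠂⠂⠀⠀⠀
⠿⠿⠂⠂⠂⠂⠿⠂⠂⠀⠀⠀
⠂⠂⠂⠂⠂⠂⣾⠂⠂⠀⠀⠀
⠿⠿⠂⠂⠂⠂⠿⠿⠿⠀⠀⠀
⠿⠿⠿⠿⠂⠿⠿⠿⠿⠀⠀⠀
⠀⠀⠀⠀⠀⠀⠀⠀⠀⠀⠀⠀
⠀⠀⠀⠀⠀⠀⠀⠀⠀⠀⠀⠀
⠀⠀⠀⠀⠀⠀⠀⠀⠀⠀⠀⠀

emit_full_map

⠀⠿⠂⠂⠂⠿⠿⠿⠿⠿⠿⠿⠿⠂⠂
⠿⠿⠂⠂⠂⠿⠿⠿⠂⠂⠂⠂⠿⠂⠂
⠿⠿⠂⠂⠶⠂⠂⠂⠂⠂⠂⠂⣾⠂⠂
⠿⠿⠂⠛⠂⠿⠿⠿⠂⠂⠂⠂⠿⠿⠿
⠿⠿⠿⠂⠿⠿⠿⠿⠿⠿⠂⠿⠿⠿⠿
⠿⠿⠿⠂⠿⠿⠀⠀⠀⠀⠀⠀⠀⠀⠀
⠀⠿⠿⠂⠿⠿⠀⠀⠀⠀⠀⠀⠀⠀⠀
⠀⠿⠂⠛⠂⠿⠀⠀⠀⠀⠀⠀⠀⠀⠀
⠀⠿⠂⠂⠂⠿⠀⠀⠀⠀⠀⠀⠀⠀⠀
⠀⠿⠂⠂⠂⠿⠀⠀⠀⠀⠀⠀⠀⠀⠀
⠀⠿⠂⠂⠂⠂⠀⠀⠀⠀⠀⠀⠀⠀⠀
⠀⠿⠂⠂⠂⠿⠀⠀⠀⠀⠀⠀⠀⠀⠀
⠀⠿⠂⠶⠂⠿⠀⠀⠀⠀⠀⠀⠀⠀⠀

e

⠿⠿⠿⠿⠿⠿⠿⠿⠿⠿⠿⠿
⠿⠿⠿⠿⠿⠿⠿⠿⠿⠿⠿⠿
⠿⠿⠿⠿⠿⠿⠿⠿⠿⠿⠿⠿
⠀⠀⠀⠀⠀⠀⠀⠀⠀⠀⠀⠀
⠿⠿⠿⠿⠿⠿⠂⠂⠂⠀⠀⠀
⠿⠂⠂⠂⠂⠿⠂⠂⠂⠀⠀⠀
⠂⠂⠂⠂⠂⠂⣾⠂⠂⠀⠀⠀
⠿⠂⠂⠂⠂⠿⠿⠿⠂⠀⠀⠀
⠿⠿⠿⠂⠿⠿⠿⠿⠂⠀⠀⠀
⠀⠀⠀⠀⠀⠀⠀⠀⠀⠀⠀⠀
⠀⠀⠀⠀⠀⠀⠀⠀⠀⠀⠀⠀
⠀⠀⠀⠀⠀⠀⠀⠀⠀⠀⠀⠀

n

⠿⠿⠿⠿⠿⠿⠿⠿⠿⠿⠿⠿
⠿⠿⠿⠿⠿⠿⠿⠿⠿⠿⠿⠿
⠿⠿⠿⠿⠿⠿⠿⠿⠿⠿⠿⠿
⠿⠿⠿⠿⠿⠿⠿⠿⠿⠿⠿⠿
⠀⠀⠀⠀⠿⠿⠿⠿⠿⠀⠀⠀
⠿⠿⠿⠿⠿⠿⠂⠂⠂⠀⠀⠀
⠿⠂⠂⠂⠂⠿⣾⠂⠂⠀⠀⠀
⠂⠂⠂⠂⠂⠂⠂⠂⠂⠀⠀⠀
⠿⠂⠂⠂⠂⠿⠿⠿⠂⠀⠀⠀
⠿⠿⠿⠂⠿⠿⠿⠿⠂⠀⠀⠀
⠀⠀⠀⠀⠀⠀⠀⠀⠀⠀⠀⠀
⠀⠀⠀⠀⠀⠀⠀⠀⠀⠀⠀⠀

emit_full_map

⠀⠀⠀⠀⠀⠀⠀⠀⠀⠀⠀⠿⠿⠿⠿⠿
⠀⠿⠂⠂⠂⠿⠿⠿⠿⠿⠿⠿⠿⠂⠂⠂
⠿⠿⠂⠂⠂⠿⠿⠿⠂⠂⠂⠂⠿⣾⠂⠂
⠿⠿⠂⠂⠶⠂⠂⠂⠂⠂⠂⠂⠂⠂⠂⠂
⠿⠿⠂⠛⠂⠿⠿⠿⠂⠂⠂⠂⠿⠿⠿⠂
⠿⠿⠿⠂⠿⠿⠿⠿⠿⠿⠂⠿⠿⠿⠿⠂
⠿⠿⠿⠂⠿⠿⠀⠀⠀⠀⠀⠀⠀⠀⠀⠀
⠀⠿⠿⠂⠿⠿⠀⠀⠀⠀⠀⠀⠀⠀⠀⠀
⠀⠿⠂⠛⠂⠿⠀⠀⠀⠀⠀⠀⠀⠀⠀⠀
⠀⠿⠂⠂⠂⠿⠀⠀⠀⠀⠀⠀⠀⠀⠀⠀
⠀⠿⠂⠂⠂⠿⠀⠀⠀⠀⠀⠀⠀⠀⠀⠀
⠀⠿⠂⠂⠂⠂⠀⠀⠀⠀⠀⠀⠀⠀⠀⠀
⠀⠿⠂⠂⠂⠿⠀⠀⠀⠀⠀⠀⠀⠀⠀⠀
⠀⠿⠂⠶⠂⠿⠀⠀⠀⠀⠀⠀⠀⠀⠀⠀


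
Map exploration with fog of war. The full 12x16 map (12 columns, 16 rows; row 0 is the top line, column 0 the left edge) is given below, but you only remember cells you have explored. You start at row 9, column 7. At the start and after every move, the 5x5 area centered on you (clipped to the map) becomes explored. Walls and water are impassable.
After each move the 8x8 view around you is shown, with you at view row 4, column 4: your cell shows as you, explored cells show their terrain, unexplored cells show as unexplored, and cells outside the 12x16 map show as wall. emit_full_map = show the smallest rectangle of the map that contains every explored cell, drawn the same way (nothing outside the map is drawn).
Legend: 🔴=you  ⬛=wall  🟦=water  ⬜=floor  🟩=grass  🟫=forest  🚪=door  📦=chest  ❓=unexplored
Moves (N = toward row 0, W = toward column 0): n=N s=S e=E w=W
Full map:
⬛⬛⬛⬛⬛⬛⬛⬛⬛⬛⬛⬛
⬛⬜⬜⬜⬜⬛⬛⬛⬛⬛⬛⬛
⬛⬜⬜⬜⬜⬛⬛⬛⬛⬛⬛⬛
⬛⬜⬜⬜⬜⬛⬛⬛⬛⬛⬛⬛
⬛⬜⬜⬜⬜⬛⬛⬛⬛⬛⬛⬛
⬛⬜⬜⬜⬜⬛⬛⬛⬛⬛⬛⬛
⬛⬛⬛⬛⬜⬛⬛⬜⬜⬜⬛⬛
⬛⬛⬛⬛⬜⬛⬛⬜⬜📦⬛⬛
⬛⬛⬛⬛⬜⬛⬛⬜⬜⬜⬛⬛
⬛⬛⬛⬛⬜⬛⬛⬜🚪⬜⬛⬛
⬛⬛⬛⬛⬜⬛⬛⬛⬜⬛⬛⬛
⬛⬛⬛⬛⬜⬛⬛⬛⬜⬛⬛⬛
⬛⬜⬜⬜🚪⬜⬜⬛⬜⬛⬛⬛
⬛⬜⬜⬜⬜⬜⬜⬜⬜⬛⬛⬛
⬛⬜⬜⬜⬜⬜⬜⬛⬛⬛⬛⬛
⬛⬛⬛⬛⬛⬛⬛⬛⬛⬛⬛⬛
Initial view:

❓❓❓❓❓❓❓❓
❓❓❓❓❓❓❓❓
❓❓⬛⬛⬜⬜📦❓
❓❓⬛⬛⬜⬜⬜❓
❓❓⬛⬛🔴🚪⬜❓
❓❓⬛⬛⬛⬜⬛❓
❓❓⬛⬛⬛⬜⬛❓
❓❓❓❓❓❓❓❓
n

❓❓❓❓❓❓❓❓
❓❓❓❓❓❓❓❓
❓❓⬛⬛⬜⬜⬜❓
❓❓⬛⬛⬜⬜📦❓
❓❓⬛⬛🔴⬜⬜❓
❓❓⬛⬛⬜🚪⬜❓
❓❓⬛⬛⬛⬜⬛❓
❓❓⬛⬛⬛⬜⬛❓

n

❓❓❓❓❓❓❓❓
❓❓❓❓❓❓❓❓
❓❓⬛⬛⬛⬛⬛❓
❓❓⬛⬛⬜⬜⬜❓
❓❓⬛⬛🔴⬜📦❓
❓❓⬛⬛⬜⬜⬜❓
❓❓⬛⬛⬜🚪⬜❓
❓❓⬛⬛⬛⬜⬛❓

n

❓❓❓❓❓❓❓❓
❓❓❓❓❓❓❓❓
❓❓⬛⬛⬛⬛⬛❓
❓❓⬛⬛⬛⬛⬛❓
❓❓⬛⬛🔴⬜⬜❓
❓❓⬛⬛⬜⬜📦❓
❓❓⬛⬛⬜⬜⬜❓
❓❓⬛⬛⬜🚪⬜❓

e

❓❓❓❓❓❓❓❓
❓❓❓❓❓❓❓❓
❓⬛⬛⬛⬛⬛⬛❓
❓⬛⬛⬛⬛⬛⬛❓
❓⬛⬛⬜🔴⬜⬛❓
❓⬛⬛⬜⬜📦⬛❓
❓⬛⬛⬜⬜⬜⬛❓
❓⬛⬛⬜🚪⬜❓❓

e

❓❓❓❓❓❓❓⬛
❓❓❓❓❓❓❓⬛
⬛⬛⬛⬛⬛⬛⬛⬛
⬛⬛⬛⬛⬛⬛⬛⬛
⬛⬛⬜⬜🔴⬛⬛⬛
⬛⬛⬜⬜📦⬛⬛⬛
⬛⬛⬜⬜⬜⬛⬛⬛
⬛⬛⬜🚪⬜❓❓⬛

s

❓❓❓❓❓❓❓⬛
⬛⬛⬛⬛⬛⬛⬛⬛
⬛⬛⬛⬛⬛⬛⬛⬛
⬛⬛⬜⬜⬜⬛⬛⬛
⬛⬛⬜⬜🔴⬛⬛⬛
⬛⬛⬜⬜⬜⬛⬛⬛
⬛⬛⬜🚪⬜⬛⬛⬛
⬛⬛⬛⬜⬛❓❓⬛

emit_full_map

⬛⬛⬛⬛⬛⬛⬛
⬛⬛⬛⬛⬛⬛⬛
⬛⬛⬜⬜⬜⬛⬛
⬛⬛⬜⬜🔴⬛⬛
⬛⬛⬜⬜⬜⬛⬛
⬛⬛⬜🚪⬜⬛⬛
⬛⬛⬛⬜⬛❓❓
⬛⬛⬛⬜⬛❓❓

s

⬛⬛⬛⬛⬛⬛⬛⬛
⬛⬛⬛⬛⬛⬛⬛⬛
⬛⬛⬜⬜⬜⬛⬛⬛
⬛⬛⬜⬜📦⬛⬛⬛
⬛⬛⬜⬜🔴⬛⬛⬛
⬛⬛⬜🚪⬜⬛⬛⬛
⬛⬛⬛⬜⬛⬛⬛⬛
⬛⬛⬛⬜⬛❓❓⬛

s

⬛⬛⬛⬛⬛⬛⬛⬛
⬛⬛⬜⬜⬜⬛⬛⬛
⬛⬛⬜⬜📦⬛⬛⬛
⬛⬛⬜⬜⬜⬛⬛⬛
⬛⬛⬜🚪🔴⬛⬛⬛
⬛⬛⬛⬜⬛⬛⬛⬛
⬛⬛⬛⬜⬛⬛⬛⬛
❓❓❓❓❓❓❓⬛

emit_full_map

⬛⬛⬛⬛⬛⬛⬛
⬛⬛⬛⬛⬛⬛⬛
⬛⬛⬜⬜⬜⬛⬛
⬛⬛⬜⬜📦⬛⬛
⬛⬛⬜⬜⬜⬛⬛
⬛⬛⬜🚪🔴⬛⬛
⬛⬛⬛⬜⬛⬛⬛
⬛⬛⬛⬜⬛⬛⬛


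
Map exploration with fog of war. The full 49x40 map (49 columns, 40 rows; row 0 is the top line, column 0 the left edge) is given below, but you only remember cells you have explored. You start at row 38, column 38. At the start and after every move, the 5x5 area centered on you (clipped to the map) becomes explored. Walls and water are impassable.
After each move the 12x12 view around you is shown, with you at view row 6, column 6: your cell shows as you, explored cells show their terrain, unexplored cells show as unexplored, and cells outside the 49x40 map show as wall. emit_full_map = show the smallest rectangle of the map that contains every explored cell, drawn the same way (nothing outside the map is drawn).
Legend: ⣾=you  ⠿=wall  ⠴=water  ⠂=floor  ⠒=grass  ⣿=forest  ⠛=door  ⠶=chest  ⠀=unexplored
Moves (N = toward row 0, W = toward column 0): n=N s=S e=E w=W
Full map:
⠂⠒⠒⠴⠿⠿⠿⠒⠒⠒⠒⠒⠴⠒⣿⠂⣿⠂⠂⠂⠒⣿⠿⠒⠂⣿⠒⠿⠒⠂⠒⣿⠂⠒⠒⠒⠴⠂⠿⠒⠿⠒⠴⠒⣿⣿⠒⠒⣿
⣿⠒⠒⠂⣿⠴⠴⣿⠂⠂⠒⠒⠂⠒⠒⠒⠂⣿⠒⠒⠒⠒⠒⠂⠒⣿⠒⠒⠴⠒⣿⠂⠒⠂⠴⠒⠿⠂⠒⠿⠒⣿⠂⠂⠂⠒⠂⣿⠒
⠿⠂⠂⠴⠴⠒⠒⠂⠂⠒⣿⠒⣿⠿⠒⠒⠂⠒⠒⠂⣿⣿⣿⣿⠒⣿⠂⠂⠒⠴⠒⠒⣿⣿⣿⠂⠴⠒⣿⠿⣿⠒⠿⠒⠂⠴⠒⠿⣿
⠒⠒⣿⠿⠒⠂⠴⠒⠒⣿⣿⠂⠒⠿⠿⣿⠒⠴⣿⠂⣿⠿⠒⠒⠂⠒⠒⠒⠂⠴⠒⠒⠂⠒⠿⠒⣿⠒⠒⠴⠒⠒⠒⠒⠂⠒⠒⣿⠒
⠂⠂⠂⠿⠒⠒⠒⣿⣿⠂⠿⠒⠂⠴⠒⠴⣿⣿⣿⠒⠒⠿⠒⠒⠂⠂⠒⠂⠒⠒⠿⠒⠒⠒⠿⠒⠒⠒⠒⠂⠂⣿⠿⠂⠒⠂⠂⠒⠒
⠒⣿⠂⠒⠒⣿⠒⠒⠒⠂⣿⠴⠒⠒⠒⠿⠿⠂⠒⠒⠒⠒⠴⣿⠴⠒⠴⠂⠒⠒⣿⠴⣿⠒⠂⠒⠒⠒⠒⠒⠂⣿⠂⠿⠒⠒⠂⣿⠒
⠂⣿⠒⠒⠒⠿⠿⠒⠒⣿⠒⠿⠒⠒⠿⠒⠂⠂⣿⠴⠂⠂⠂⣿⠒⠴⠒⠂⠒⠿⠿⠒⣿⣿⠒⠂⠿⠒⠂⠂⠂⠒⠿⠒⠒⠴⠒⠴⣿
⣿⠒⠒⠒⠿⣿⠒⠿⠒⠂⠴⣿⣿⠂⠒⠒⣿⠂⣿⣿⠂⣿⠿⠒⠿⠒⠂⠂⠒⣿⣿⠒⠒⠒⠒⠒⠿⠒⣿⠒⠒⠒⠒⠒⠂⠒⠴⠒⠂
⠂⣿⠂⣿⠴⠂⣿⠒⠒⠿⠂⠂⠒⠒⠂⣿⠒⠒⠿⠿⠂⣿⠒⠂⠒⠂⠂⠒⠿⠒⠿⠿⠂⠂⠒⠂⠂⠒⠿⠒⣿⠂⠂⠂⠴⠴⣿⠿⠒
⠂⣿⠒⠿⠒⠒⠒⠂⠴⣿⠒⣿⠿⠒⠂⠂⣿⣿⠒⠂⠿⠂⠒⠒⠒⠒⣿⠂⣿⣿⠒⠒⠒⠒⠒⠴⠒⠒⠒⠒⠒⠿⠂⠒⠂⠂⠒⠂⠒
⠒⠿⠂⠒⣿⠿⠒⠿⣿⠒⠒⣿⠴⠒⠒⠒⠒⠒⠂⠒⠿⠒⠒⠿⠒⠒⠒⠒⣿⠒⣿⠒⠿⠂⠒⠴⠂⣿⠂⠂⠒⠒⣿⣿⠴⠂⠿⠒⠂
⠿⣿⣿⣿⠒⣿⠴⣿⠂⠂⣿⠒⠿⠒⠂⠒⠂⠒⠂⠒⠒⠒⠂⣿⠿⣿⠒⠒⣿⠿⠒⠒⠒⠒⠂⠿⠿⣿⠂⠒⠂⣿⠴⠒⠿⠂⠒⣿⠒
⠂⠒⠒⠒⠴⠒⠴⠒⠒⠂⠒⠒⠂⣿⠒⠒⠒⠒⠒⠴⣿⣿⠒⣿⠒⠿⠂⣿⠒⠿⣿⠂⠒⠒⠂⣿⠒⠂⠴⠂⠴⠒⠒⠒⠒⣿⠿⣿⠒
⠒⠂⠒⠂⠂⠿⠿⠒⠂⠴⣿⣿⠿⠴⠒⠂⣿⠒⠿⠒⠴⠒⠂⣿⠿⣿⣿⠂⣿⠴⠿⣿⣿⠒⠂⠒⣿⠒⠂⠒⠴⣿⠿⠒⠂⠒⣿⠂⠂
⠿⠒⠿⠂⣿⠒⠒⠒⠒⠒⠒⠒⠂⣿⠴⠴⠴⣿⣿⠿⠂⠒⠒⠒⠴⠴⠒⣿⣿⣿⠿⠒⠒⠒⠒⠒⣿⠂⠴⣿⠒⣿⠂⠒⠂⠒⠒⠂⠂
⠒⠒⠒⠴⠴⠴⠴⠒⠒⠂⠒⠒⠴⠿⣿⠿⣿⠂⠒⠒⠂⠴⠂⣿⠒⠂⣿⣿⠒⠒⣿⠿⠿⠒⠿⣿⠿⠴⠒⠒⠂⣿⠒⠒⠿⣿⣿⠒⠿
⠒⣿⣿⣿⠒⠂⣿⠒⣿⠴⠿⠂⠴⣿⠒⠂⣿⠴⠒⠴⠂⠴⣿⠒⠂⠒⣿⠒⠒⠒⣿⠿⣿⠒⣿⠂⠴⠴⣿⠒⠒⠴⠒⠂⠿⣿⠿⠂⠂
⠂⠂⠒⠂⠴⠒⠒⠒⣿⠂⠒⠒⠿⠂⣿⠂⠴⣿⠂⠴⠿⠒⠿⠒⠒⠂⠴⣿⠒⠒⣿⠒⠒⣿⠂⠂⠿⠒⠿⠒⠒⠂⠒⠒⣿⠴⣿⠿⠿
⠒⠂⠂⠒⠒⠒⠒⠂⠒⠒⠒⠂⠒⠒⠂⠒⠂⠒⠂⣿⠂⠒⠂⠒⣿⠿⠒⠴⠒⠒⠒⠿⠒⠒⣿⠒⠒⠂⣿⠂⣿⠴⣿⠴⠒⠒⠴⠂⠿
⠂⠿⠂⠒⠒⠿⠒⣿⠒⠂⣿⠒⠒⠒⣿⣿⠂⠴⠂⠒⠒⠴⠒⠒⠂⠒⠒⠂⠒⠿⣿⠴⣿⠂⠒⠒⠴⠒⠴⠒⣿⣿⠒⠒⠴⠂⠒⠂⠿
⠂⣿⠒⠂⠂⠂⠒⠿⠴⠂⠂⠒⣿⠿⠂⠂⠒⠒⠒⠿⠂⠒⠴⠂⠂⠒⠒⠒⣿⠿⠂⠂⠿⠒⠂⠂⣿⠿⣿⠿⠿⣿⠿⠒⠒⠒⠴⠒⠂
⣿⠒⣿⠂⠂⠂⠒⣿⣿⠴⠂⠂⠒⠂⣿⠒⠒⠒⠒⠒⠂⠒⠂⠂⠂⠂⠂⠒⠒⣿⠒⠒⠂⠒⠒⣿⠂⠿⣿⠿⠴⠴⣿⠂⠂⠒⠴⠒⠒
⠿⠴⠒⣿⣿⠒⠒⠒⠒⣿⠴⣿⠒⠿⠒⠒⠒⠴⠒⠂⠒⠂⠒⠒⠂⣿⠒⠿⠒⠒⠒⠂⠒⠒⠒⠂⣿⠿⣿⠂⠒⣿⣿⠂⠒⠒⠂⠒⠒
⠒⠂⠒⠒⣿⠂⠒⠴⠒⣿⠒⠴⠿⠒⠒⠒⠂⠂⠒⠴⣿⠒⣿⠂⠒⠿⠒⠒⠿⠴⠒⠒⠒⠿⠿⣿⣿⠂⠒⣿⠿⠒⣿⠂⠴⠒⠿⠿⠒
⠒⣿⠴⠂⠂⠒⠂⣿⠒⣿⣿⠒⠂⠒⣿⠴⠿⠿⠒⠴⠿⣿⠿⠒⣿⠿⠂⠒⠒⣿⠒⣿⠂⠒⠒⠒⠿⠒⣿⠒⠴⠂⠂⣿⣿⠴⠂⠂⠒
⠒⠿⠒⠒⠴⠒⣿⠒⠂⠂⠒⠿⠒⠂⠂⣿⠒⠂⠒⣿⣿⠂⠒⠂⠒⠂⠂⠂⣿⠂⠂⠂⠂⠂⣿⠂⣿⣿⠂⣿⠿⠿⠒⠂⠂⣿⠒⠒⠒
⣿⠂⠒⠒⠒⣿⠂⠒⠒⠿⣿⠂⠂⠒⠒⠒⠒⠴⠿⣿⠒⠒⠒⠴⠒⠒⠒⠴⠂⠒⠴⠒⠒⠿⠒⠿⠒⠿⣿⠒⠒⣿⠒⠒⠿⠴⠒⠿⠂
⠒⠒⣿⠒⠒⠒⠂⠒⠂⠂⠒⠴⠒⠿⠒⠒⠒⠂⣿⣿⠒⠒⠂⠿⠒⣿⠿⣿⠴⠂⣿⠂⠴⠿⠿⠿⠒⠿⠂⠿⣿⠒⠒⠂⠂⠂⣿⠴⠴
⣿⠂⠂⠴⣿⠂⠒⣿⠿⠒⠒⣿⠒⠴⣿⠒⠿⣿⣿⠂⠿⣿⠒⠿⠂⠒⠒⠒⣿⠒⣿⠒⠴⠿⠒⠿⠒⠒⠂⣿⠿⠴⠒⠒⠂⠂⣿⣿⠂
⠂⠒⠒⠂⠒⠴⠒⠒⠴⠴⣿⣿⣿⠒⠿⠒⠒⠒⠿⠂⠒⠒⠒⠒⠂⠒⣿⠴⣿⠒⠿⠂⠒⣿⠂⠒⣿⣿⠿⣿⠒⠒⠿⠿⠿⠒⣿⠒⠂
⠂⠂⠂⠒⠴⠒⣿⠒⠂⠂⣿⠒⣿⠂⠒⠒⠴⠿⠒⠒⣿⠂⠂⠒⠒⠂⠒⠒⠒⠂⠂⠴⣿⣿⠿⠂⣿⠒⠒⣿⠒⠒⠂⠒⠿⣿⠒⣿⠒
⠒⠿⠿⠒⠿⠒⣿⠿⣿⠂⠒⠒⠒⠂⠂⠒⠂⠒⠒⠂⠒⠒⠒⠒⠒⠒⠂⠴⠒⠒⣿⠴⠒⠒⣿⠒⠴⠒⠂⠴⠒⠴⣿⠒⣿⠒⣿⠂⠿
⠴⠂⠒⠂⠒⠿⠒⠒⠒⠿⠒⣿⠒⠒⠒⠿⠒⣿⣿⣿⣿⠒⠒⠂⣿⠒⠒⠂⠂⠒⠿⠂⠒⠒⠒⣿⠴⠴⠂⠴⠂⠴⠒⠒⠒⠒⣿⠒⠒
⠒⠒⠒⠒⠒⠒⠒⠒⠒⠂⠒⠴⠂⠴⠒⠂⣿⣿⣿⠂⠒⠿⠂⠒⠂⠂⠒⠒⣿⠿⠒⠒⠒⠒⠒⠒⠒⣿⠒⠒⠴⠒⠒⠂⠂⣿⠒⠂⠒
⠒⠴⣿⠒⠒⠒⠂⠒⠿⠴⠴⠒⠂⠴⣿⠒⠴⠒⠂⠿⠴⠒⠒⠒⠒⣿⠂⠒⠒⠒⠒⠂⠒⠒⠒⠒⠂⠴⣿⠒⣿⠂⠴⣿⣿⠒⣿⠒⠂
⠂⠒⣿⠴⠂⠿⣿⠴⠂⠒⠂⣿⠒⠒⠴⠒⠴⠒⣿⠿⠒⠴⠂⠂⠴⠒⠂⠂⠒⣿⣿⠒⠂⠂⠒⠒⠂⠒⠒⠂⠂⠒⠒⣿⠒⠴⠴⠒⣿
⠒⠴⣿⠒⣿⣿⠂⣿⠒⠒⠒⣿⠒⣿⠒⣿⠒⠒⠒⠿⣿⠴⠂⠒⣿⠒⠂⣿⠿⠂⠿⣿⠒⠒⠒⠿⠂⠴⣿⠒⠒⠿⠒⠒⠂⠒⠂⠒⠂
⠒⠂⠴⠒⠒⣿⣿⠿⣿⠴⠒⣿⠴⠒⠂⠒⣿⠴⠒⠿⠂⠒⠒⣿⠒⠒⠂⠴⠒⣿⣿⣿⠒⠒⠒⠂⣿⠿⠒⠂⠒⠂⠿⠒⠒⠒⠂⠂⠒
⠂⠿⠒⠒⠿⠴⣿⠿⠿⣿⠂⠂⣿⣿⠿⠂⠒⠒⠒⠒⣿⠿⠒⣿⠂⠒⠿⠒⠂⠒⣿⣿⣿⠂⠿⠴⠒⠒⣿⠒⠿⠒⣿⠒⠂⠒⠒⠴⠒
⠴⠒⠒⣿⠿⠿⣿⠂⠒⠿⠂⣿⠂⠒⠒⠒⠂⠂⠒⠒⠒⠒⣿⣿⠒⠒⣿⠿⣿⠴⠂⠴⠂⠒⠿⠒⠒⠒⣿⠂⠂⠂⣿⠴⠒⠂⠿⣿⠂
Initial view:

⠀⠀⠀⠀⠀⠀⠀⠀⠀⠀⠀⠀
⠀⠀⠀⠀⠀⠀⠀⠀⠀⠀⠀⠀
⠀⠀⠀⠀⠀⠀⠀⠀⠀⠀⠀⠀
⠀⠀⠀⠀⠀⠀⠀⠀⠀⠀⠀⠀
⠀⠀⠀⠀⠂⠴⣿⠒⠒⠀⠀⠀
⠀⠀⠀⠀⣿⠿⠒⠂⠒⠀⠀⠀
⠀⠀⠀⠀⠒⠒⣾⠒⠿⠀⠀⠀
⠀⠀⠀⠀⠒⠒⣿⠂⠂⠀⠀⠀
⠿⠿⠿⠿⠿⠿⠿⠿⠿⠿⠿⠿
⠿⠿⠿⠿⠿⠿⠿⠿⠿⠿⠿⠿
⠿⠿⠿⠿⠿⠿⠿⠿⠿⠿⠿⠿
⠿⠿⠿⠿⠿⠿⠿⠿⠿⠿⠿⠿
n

⠀⠀⠀⠀⠀⠀⠀⠀⠀⠀⠀⠀
⠀⠀⠀⠀⠀⠀⠀⠀⠀⠀⠀⠀
⠀⠀⠀⠀⠀⠀⠀⠀⠀⠀⠀⠀
⠀⠀⠀⠀⠀⠀⠀⠀⠀⠀⠀⠀
⠀⠀⠀⠀⠂⠒⠒⠂⠂⠀⠀⠀
⠀⠀⠀⠀⠂⠴⣿⠒⠒⠀⠀⠀
⠀⠀⠀⠀⣿⠿⣾⠂⠒⠀⠀⠀
⠀⠀⠀⠀⠒⠒⣿⠒⠿⠀⠀⠀
⠀⠀⠀⠀⠒⠒⣿⠂⠂⠀⠀⠀
⠿⠿⠿⠿⠿⠿⠿⠿⠿⠿⠿⠿
⠿⠿⠿⠿⠿⠿⠿⠿⠿⠿⠿⠿
⠿⠿⠿⠿⠿⠿⠿⠿⠿⠿⠿⠿

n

⠀⠀⠀⠀⠀⠀⠀⠀⠀⠀⠀⠀
⠀⠀⠀⠀⠀⠀⠀⠀⠀⠀⠀⠀
⠀⠀⠀⠀⠀⠀⠀⠀⠀⠀⠀⠀
⠀⠀⠀⠀⠀⠀⠀⠀⠀⠀⠀⠀
⠀⠀⠀⠀⠂⠴⣿⠒⣿⠀⠀⠀
⠀⠀⠀⠀⠂⠒⠒⠂⠂⠀⠀⠀
⠀⠀⠀⠀⠂⠴⣾⠒⠒⠀⠀⠀
⠀⠀⠀⠀⣿⠿⠒⠂⠒⠀⠀⠀
⠀⠀⠀⠀⠒⠒⣿⠒⠿⠀⠀⠀
⠀⠀⠀⠀⠒⠒⣿⠂⠂⠀⠀⠀
⠿⠿⠿⠿⠿⠿⠿⠿⠿⠿⠿⠿
⠿⠿⠿⠿⠿⠿⠿⠿⠿⠿⠿⠿

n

⠀⠀⠀⠀⠀⠀⠀⠀⠀⠀⠀⠀
⠀⠀⠀⠀⠀⠀⠀⠀⠀⠀⠀⠀
⠀⠀⠀⠀⠀⠀⠀⠀⠀⠀⠀⠀
⠀⠀⠀⠀⠀⠀⠀⠀⠀⠀⠀⠀
⠀⠀⠀⠀⠒⣿⠒⠒⠴⠀⠀⠀
⠀⠀⠀⠀⠂⠴⣿⠒⣿⠀⠀⠀
⠀⠀⠀⠀⠂⠒⣾⠂⠂⠀⠀⠀
⠀⠀⠀⠀⠂⠴⣿⠒⠒⠀⠀⠀
⠀⠀⠀⠀⣿⠿⠒⠂⠒⠀⠀⠀
⠀⠀⠀⠀⠒⠒⣿⠒⠿⠀⠀⠀
⠀⠀⠀⠀⠒⠒⣿⠂⠂⠀⠀⠀
⠿⠿⠿⠿⠿⠿⠿⠿⠿⠿⠿⠿

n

⠀⠀⠀⠀⠀⠀⠀⠀⠀⠀⠀⠀
⠀⠀⠀⠀⠀⠀⠀⠀⠀⠀⠀⠀
⠀⠀⠀⠀⠀⠀⠀⠀⠀⠀⠀⠀
⠀⠀⠀⠀⠀⠀⠀⠀⠀⠀⠀⠀
⠀⠀⠀⠀⠴⠴⠂⠴⠂⠀⠀⠀
⠀⠀⠀⠀⠒⣿⠒⠒⠴⠀⠀⠀
⠀⠀⠀⠀⠂⠴⣾⠒⣿⠀⠀⠀
⠀⠀⠀⠀⠂⠒⠒⠂⠂⠀⠀⠀
⠀⠀⠀⠀⠂⠴⣿⠒⠒⠀⠀⠀
⠀⠀⠀⠀⣿⠿⠒⠂⠒⠀⠀⠀
⠀⠀⠀⠀⠒⠒⣿⠒⠿⠀⠀⠀
⠀⠀⠀⠀⠒⠒⣿⠂⠂⠀⠀⠀

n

⠀⠀⠀⠀⠀⠀⠀⠀⠀⠀⠀⠀
⠀⠀⠀⠀⠀⠀⠀⠀⠀⠀⠀⠀
⠀⠀⠀⠀⠀⠀⠀⠀⠀⠀⠀⠀
⠀⠀⠀⠀⠀⠀⠀⠀⠀⠀⠀⠀
⠀⠀⠀⠀⠴⠒⠂⠴⠒⠀⠀⠀
⠀⠀⠀⠀⠴⠴⠂⠴⠂⠀⠀⠀
⠀⠀⠀⠀⠒⣿⣾⠒⠴⠀⠀⠀
⠀⠀⠀⠀⠂⠴⣿⠒⣿⠀⠀⠀
⠀⠀⠀⠀⠂⠒⠒⠂⠂⠀⠀⠀
⠀⠀⠀⠀⠂⠴⣿⠒⠒⠀⠀⠀
⠀⠀⠀⠀⣿⠿⠒⠂⠒⠀⠀⠀
⠀⠀⠀⠀⠒⠒⣿⠒⠿⠀⠀⠀

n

⠀⠀⠀⠀⠀⠀⠀⠀⠀⠀⠀⠀
⠀⠀⠀⠀⠀⠀⠀⠀⠀⠀⠀⠀
⠀⠀⠀⠀⠀⠀⠀⠀⠀⠀⠀⠀
⠀⠀⠀⠀⠀⠀⠀⠀⠀⠀⠀⠀
⠀⠀⠀⠀⣿⠒⠒⣿⠒⠀⠀⠀
⠀⠀⠀⠀⠴⠒⠂⠴⠒⠀⠀⠀
⠀⠀⠀⠀⠴⠴⣾⠴⠂⠀⠀⠀
⠀⠀⠀⠀⠒⣿⠒⠒⠴⠀⠀⠀
⠀⠀⠀⠀⠂⠴⣿⠒⣿⠀⠀⠀
⠀⠀⠀⠀⠂⠒⠒⠂⠂⠀⠀⠀
⠀⠀⠀⠀⠂⠴⣿⠒⠒⠀⠀⠀
⠀⠀⠀⠀⣿⠿⠒⠂⠒⠀⠀⠀

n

⠀⠀⠀⠀⠀⠀⠀⠀⠀⠀⠀⠀
⠀⠀⠀⠀⠀⠀⠀⠀⠀⠀⠀⠀
⠀⠀⠀⠀⠀⠀⠀⠀⠀⠀⠀⠀
⠀⠀⠀⠀⠀⠀⠀⠀⠀⠀⠀⠀
⠀⠀⠀⠀⣿⣿⠿⣿⠒⠀⠀⠀
⠀⠀⠀⠀⣿⠒⠒⣿⠒⠀⠀⠀
⠀⠀⠀⠀⠴⠒⣾⠴⠒⠀⠀⠀
⠀⠀⠀⠀⠴⠴⠂⠴⠂⠀⠀⠀
⠀⠀⠀⠀⠒⣿⠒⠒⠴⠀⠀⠀
⠀⠀⠀⠀⠂⠴⣿⠒⣿⠀⠀⠀
⠀⠀⠀⠀⠂⠒⠒⠂⠂⠀⠀⠀
⠀⠀⠀⠀⠂⠴⣿⠒⠒⠀⠀⠀

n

⠀⠀⠀⠀⠀⠀⠀⠀⠀⠀⠀⠀
⠀⠀⠀⠀⠀⠀⠀⠀⠀⠀⠀⠀
⠀⠀⠀⠀⠀⠀⠀⠀⠀⠀⠀⠀
⠀⠀⠀⠀⠀⠀⠀⠀⠀⠀⠀⠀
⠀⠀⠀⠀⠒⠒⠂⣿⠿⠀⠀⠀
⠀⠀⠀⠀⣿⣿⠿⣿⠒⠀⠀⠀
⠀⠀⠀⠀⣿⠒⣾⣿⠒⠀⠀⠀
⠀⠀⠀⠀⠴⠒⠂⠴⠒⠀⠀⠀
⠀⠀⠀⠀⠴⠴⠂⠴⠂⠀⠀⠀
⠀⠀⠀⠀⠒⣿⠒⠒⠴⠀⠀⠀
⠀⠀⠀⠀⠂⠴⣿⠒⣿⠀⠀⠀
⠀⠀⠀⠀⠂⠒⠒⠂⠂⠀⠀⠀

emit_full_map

⠒⠒⠂⣿⠿
⣿⣿⠿⣿⠒
⣿⠒⣾⣿⠒
⠴⠒⠂⠴⠒
⠴⠴⠂⠴⠂
⠒⣿⠒⠒⠴
⠂⠴⣿⠒⣿
⠂⠒⠒⠂⠂
⠂⠴⣿⠒⠒
⣿⠿⠒⠂⠒
⠒⠒⣿⠒⠿
⠒⠒⣿⠂⠂

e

⠀⠀⠀⠀⠀⠀⠀⠀⠀⠀⠀⠀
⠀⠀⠀⠀⠀⠀⠀⠀⠀⠀⠀⠀
⠀⠀⠀⠀⠀⠀⠀⠀⠀⠀⠀⠀
⠀⠀⠀⠀⠀⠀⠀⠀⠀⠀⠀⠀
⠀⠀⠀⠒⠒⠂⣿⠿⠴⠀⠀⠀
⠀⠀⠀⣿⣿⠿⣿⠒⠒⠀⠀⠀
⠀⠀⠀⣿⠒⠒⣾⠒⠒⠀⠀⠀
⠀⠀⠀⠴⠒⠂⠴⠒⠴⠀⠀⠀
⠀⠀⠀⠴⠴⠂⠴⠂⠴⠀⠀⠀
⠀⠀⠀⠒⣿⠒⠒⠴⠀⠀⠀⠀
⠀⠀⠀⠂⠴⣿⠒⣿⠀⠀⠀⠀
⠀⠀⠀⠂⠒⠒⠂⠂⠀⠀⠀⠀

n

⠀⠀⠀⠀⠀⠀⠀⠀⠀⠀⠀⠀
⠀⠀⠀⠀⠀⠀⠀⠀⠀⠀⠀⠀
⠀⠀⠀⠀⠀⠀⠀⠀⠀⠀⠀⠀
⠀⠀⠀⠀⠀⠀⠀⠀⠀⠀⠀⠀
⠀⠀⠀⠀⠿⠂⠿⣿⠒⠀⠀⠀
⠀⠀⠀⠒⠒⠂⣿⠿⠴⠀⠀⠀
⠀⠀⠀⣿⣿⠿⣾⠒⠒⠀⠀⠀
⠀⠀⠀⣿⠒⠒⣿⠒⠒⠀⠀⠀
⠀⠀⠀⠴⠒⠂⠴⠒⠴⠀⠀⠀
⠀⠀⠀⠴⠴⠂⠴⠂⠴⠀⠀⠀
⠀⠀⠀⠒⣿⠒⠒⠴⠀⠀⠀⠀
⠀⠀⠀⠂⠴⣿⠒⣿⠀⠀⠀⠀

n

⠀⠀⠀⠀⠀⠀⠀⠀⠀⠀⠀⠀
⠀⠀⠀⠀⠀⠀⠀⠀⠀⠀⠀⠀
⠀⠀⠀⠀⠀⠀⠀⠀⠀⠀⠀⠀
⠀⠀⠀⠀⠀⠀⠀⠀⠀⠀⠀⠀
⠀⠀⠀⠀⠿⣿⠒⠒⣿⠀⠀⠀
⠀⠀⠀⠀⠿⠂⠿⣿⠒⠀⠀⠀
⠀⠀⠀⠒⠒⠂⣾⠿⠴⠀⠀⠀
⠀⠀⠀⣿⣿⠿⣿⠒⠒⠀⠀⠀
⠀⠀⠀⣿⠒⠒⣿⠒⠒⠀⠀⠀
⠀⠀⠀⠴⠒⠂⠴⠒⠴⠀⠀⠀
⠀⠀⠀⠴⠴⠂⠴⠂⠴⠀⠀⠀
⠀⠀⠀⠒⣿⠒⠒⠴⠀⠀⠀⠀

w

⠀⠀⠀⠀⠀⠀⠀⠀⠀⠀⠀⠀
⠀⠀⠀⠀⠀⠀⠀⠀⠀⠀⠀⠀
⠀⠀⠀⠀⠀⠀⠀⠀⠀⠀⠀⠀
⠀⠀⠀⠀⠀⠀⠀⠀⠀⠀⠀⠀
⠀⠀⠀⠀⠒⠿⣿⠒⠒⣿⠀⠀
⠀⠀⠀⠀⠒⠿⠂⠿⣿⠒⠀⠀
⠀⠀⠀⠀⠒⠒⣾⣿⠿⠴⠀⠀
⠀⠀⠀⠀⣿⣿⠿⣿⠒⠒⠀⠀
⠀⠀⠀⠀⣿⠒⠒⣿⠒⠒⠀⠀
⠀⠀⠀⠀⠴⠒⠂⠴⠒⠴⠀⠀
⠀⠀⠀⠀⠴⠴⠂⠴⠂⠴⠀⠀
⠀⠀⠀⠀⠒⣿⠒⠒⠴⠀⠀⠀

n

⠀⠀⠀⠀⠀⠀⠀⠀⠀⠀⠀⠀
⠀⠀⠀⠀⠀⠀⠀⠀⠀⠀⠀⠀
⠀⠀⠀⠀⠀⠀⠀⠀⠀⠀⠀⠀
⠀⠀⠀⠀⠀⠀⠀⠀⠀⠀⠀⠀
⠀⠀⠀⠀⣿⣿⠂⣿⠿⠀⠀⠀
⠀⠀⠀⠀⠒⠿⣿⠒⠒⣿⠀⠀
⠀⠀⠀⠀⠒⠿⣾⠿⣿⠒⠀⠀
⠀⠀⠀⠀⠒⠒⠂⣿⠿⠴⠀⠀
⠀⠀⠀⠀⣿⣿⠿⣿⠒⠒⠀⠀
⠀⠀⠀⠀⣿⠒⠒⣿⠒⠒⠀⠀
⠀⠀⠀⠀⠴⠒⠂⠴⠒⠴⠀⠀
⠀⠀⠀⠀⠴⠴⠂⠴⠂⠴⠀⠀

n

⠀⠀⠀⠀⠀⠀⠀⠀⠀⠀⠀⠀
⠀⠀⠀⠀⠀⠀⠀⠀⠀⠀⠀⠀
⠀⠀⠀⠀⠀⠀⠀⠀⠀⠀⠀⠀
⠀⠀⠀⠀⠀⠀⠀⠀⠀⠀⠀⠀
⠀⠀⠀⠀⠿⠒⣿⠒⠴⠀⠀⠀
⠀⠀⠀⠀⣿⣿⠂⣿⠿⠀⠀⠀
⠀⠀⠀⠀⠒⠿⣾⠒⠒⣿⠀⠀
⠀⠀⠀⠀⠒⠿⠂⠿⣿⠒⠀⠀
⠀⠀⠀⠀⠒⠒⠂⣿⠿⠴⠀⠀
⠀⠀⠀⠀⣿⣿⠿⣿⠒⠒⠀⠀
⠀⠀⠀⠀⣿⠒⠒⣿⠒⠒⠀⠀
⠀⠀⠀⠀⠴⠒⠂⠴⠒⠴⠀⠀

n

⠀⠀⠀⠀⠀⠀⠀⠀⠀⠀⠀⠀
⠀⠀⠀⠀⠀⠀⠀⠀⠀⠀⠀⠀
⠀⠀⠀⠀⠀⠀⠀⠀⠀⠀⠀⠀
⠀⠀⠀⠀⠀⠀⠀⠀⠀⠀⠀⠀
⠀⠀⠀⠀⣿⠂⠒⣿⠿⠀⠀⠀
⠀⠀⠀⠀⠿⠒⣿⠒⠴⠀⠀⠀
⠀⠀⠀⠀⣿⣿⣾⣿⠿⠀⠀⠀
⠀⠀⠀⠀⠒⠿⣿⠒⠒⣿⠀⠀
⠀⠀⠀⠀⠒⠿⠂⠿⣿⠒⠀⠀
⠀⠀⠀⠀⠒⠒⠂⣿⠿⠴⠀⠀
⠀⠀⠀⠀⣿⣿⠿⣿⠒⠒⠀⠀
⠀⠀⠀⠀⣿⠒⠒⣿⠒⠒⠀⠀

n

⠀⠀⠀⠀⠀⠀⠀⠀⠀⠀⠀⠀
⠀⠀⠀⠀⠀⠀⠀⠀⠀⠀⠀⠀
⠀⠀⠀⠀⠀⠀⠀⠀⠀⠀⠀⠀
⠀⠀⠀⠀⠀⠀⠀⠀⠀⠀⠀⠀
⠀⠀⠀⠀⣿⠿⣿⠂⠒⠀⠀⠀
⠀⠀⠀⠀⣿⠂⠒⣿⠿⠀⠀⠀
⠀⠀⠀⠀⠿⠒⣾⠒⠴⠀⠀⠀
⠀⠀⠀⠀⣿⣿⠂⣿⠿⠀⠀⠀
⠀⠀⠀⠀⠒⠿⣿⠒⠒⣿⠀⠀
⠀⠀⠀⠀⠒⠿⠂⠿⣿⠒⠀⠀
⠀⠀⠀⠀⠒⠒⠂⣿⠿⠴⠀⠀
⠀⠀⠀⠀⣿⣿⠿⣿⠒⠒⠀⠀

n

⠀⠀⠀⠀⠀⠀⠀⠀⠀⠀⠀⠀
⠀⠀⠀⠀⠀⠀⠀⠀⠀⠀⠀⠀
⠀⠀⠀⠀⠀⠀⠀⠀⠀⠀⠀⠀
⠀⠀⠀⠀⠀⠀⠀⠀⠀⠀⠀⠀
⠀⠀⠀⠀⠂⠿⣿⠿⠴⠀⠀⠀
⠀⠀⠀⠀⣿⠿⣿⠂⠒⠀⠀⠀
⠀⠀⠀⠀⣿⠂⣾⣿⠿⠀⠀⠀
⠀⠀⠀⠀⠿⠒⣿⠒⠴⠀⠀⠀
⠀⠀⠀⠀⣿⣿⠂⣿⠿⠀⠀⠀
⠀⠀⠀⠀⠒⠿⣿⠒⠒⣿⠀⠀
⠀⠀⠀⠀⠒⠿⠂⠿⣿⠒⠀⠀
⠀⠀⠀⠀⠒⠒⠂⣿⠿⠴⠀⠀

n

⠀⠀⠀⠀⠀⠀⠀⠀⠀⠀⠀⠀
⠀⠀⠀⠀⠀⠀⠀⠀⠀⠀⠀⠀
⠀⠀⠀⠀⠀⠀⠀⠀⠀⠀⠀⠀
⠀⠀⠀⠀⠀⠀⠀⠀⠀⠀⠀⠀
⠀⠀⠀⠀⣿⠿⣿⠿⠿⠀⠀⠀
⠀⠀⠀⠀⠂⠿⣿⠿⠴⠀⠀⠀
⠀⠀⠀⠀⣿⠿⣾⠂⠒⠀⠀⠀
⠀⠀⠀⠀⣿⠂⠒⣿⠿⠀⠀⠀
⠀⠀⠀⠀⠿⠒⣿⠒⠴⠀⠀⠀
⠀⠀⠀⠀⣿⣿⠂⣿⠿⠀⠀⠀
⠀⠀⠀⠀⠒⠿⣿⠒⠒⣿⠀⠀
⠀⠀⠀⠀⠒⠿⠂⠿⣿⠒⠀⠀

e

⠀⠀⠀⠀⠀⠀⠀⠀⠀⠀⠀⠀
⠀⠀⠀⠀⠀⠀⠀⠀⠀⠀⠀⠀
⠀⠀⠀⠀⠀⠀⠀⠀⠀⠀⠀⠀
⠀⠀⠀⠀⠀⠀⠀⠀⠀⠀⠀⠀
⠀⠀⠀⣿⠿⣿⠿⠿⣿⠀⠀⠀
⠀⠀⠀⠂⠿⣿⠿⠴⠴⠀⠀⠀
⠀⠀⠀⣿⠿⣿⣾⠒⣿⠀⠀⠀
⠀⠀⠀⣿⠂⠒⣿⠿⠒⠀⠀⠀
⠀⠀⠀⠿⠒⣿⠒⠴⠂⠀⠀⠀
⠀⠀⠀⣿⣿⠂⣿⠿⠀⠀⠀⠀
⠀⠀⠀⠒⠿⣿⠒⠒⣿⠀⠀⠀
⠀⠀⠀⠒⠿⠂⠿⣿⠒⠀⠀⠀

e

⠀⠀⠀⠀⠀⠀⠀⠀⠀⠀⠀⠀
⠀⠀⠀⠀⠀⠀⠀⠀⠀⠀⠀⠀
⠀⠀⠀⠀⠀⠀⠀⠀⠀⠀⠀⠀
⠀⠀⠀⠀⠀⠀⠀⠀⠀⠀⠀⠀
⠀⠀⣿⠿⣿⠿⠿⣿⠿⠀⠀⠀
⠀⠀⠂⠿⣿⠿⠴⠴⣿⠀⠀⠀
⠀⠀⣿⠿⣿⠂⣾⣿⣿⠀⠀⠀
⠀⠀⣿⠂⠒⣿⠿⠒⣿⠀⠀⠀
⠀⠀⠿⠒⣿⠒⠴⠂⠂⠀⠀⠀
⠀⠀⣿⣿⠂⣿⠿⠀⠀⠀⠀⠀
⠀⠀⠒⠿⣿⠒⠒⣿⠀⠀⠀⠀
⠀⠀⠒⠿⠂⠿⣿⠒⠀⠀⠀⠀

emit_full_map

⣿⠿⣿⠿⠿⣿⠿
⠂⠿⣿⠿⠴⠴⣿
⣿⠿⣿⠂⣾⣿⣿
⣿⠂⠒⣿⠿⠒⣿
⠿⠒⣿⠒⠴⠂⠂
⣿⣿⠂⣿⠿⠀⠀
⠒⠿⣿⠒⠒⣿⠀
⠒⠿⠂⠿⣿⠒⠀
⠒⠒⠂⣿⠿⠴⠀
⣿⣿⠿⣿⠒⠒⠀
⣿⠒⠒⣿⠒⠒⠀
⠴⠒⠂⠴⠒⠴⠀
⠴⠴⠂⠴⠂⠴⠀
⠒⣿⠒⠒⠴⠀⠀
⠂⠴⣿⠒⣿⠀⠀
⠂⠒⠒⠂⠂⠀⠀
⠂⠴⣿⠒⠒⠀⠀
⣿⠿⠒⠂⠒⠀⠀
⠒⠒⣿⠒⠿⠀⠀
⠒⠒⣿⠂⠂⠀⠀
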